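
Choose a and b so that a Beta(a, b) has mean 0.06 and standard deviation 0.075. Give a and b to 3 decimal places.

a = 0.542, b = 8.485

σ² = 0.075² = 0.005625.
With s = a+b, Var = μ(1−μ)/(s+1), so s+1 = (0.06×0.94)/0.005625 = 10.0267 and s = 9.0267.
a = μs = 0.542, b = (1−μ)s = 8.485.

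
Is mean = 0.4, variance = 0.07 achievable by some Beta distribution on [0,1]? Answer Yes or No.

For any Beta, Var(X) < E[X]·(1−E[X]).
Here μ(1−μ) = 0.4×0.6 = 0.24, and 0.07 < 0.24.

Yes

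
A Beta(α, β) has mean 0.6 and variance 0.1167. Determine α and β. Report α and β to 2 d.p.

α = 0.63, β = 0.42

By moment matching, α+β = μ(1−μ)/σ² − 1 = (0.6·0.4)/0.1167 − 1 = 2.0566 − 1 = 1.0566.
Since α/(α+β) = μ, α = 0.6·1.0566 = 0.63 and β = 0.4·1.0566 = 0.42.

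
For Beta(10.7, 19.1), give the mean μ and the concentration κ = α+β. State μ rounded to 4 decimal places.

μ = 0.3591, κ = 29.8

κ = α+β = 10.7+19.1 = 29.8; μ = α/κ = 10.7/29.8 = 0.3591.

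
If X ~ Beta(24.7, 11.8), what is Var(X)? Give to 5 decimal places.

0.00583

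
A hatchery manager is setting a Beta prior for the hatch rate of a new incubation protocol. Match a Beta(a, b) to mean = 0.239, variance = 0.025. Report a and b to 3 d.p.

Write ν = a+b; then a = μν and Var = μ(1−μ)/(ν+1).
ν = μ(1−μ)/Var − 1 = 0.181879/0.025 − 1 = 6.2752.
a = 0.239·6.2752 = 1.500, b = 0.761·6.2752 = 4.775.

a = 1.500, b = 4.775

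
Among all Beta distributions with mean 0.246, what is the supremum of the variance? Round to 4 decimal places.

0.1855

For fixed mean μ the Beta variance is μ(1−μ)/(α+β+1), increasing as α+β decreases.
Its least upper bound (not attained) is μ(1−μ) = 0.246·0.754 = 0.1855.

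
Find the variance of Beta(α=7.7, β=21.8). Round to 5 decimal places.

0.00632

μ = 7.7/29.5 = 0.261017; Var = μ(1−μ)/(α+β+1) = 0.1928871/30.5 = 0.00632.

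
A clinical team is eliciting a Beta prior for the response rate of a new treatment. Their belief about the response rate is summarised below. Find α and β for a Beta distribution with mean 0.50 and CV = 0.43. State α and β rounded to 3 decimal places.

Var = (CV·μ)² = (0.43×0.50)² = 0.046225.
α+β = μ(1−μ)/Var − 1 = 0.2500/0.046225 − 1 = 4.4083.
Thus α = 0.50·4.4083 = 2.204 and β = 0.50·4.4083 = 2.204.

α = 2.204, β = 2.204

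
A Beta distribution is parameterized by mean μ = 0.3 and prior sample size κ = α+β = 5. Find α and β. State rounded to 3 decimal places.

α = 1.500, β = 3.500

α = μκ = 0.3×5 = 1.500 and β = (1−μ)κ = 0.7×5 = 3.500.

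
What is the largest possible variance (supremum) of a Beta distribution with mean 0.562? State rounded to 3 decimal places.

0.246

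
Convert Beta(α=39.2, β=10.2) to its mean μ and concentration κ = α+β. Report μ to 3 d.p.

κ = α+β = 39.2+10.2 = 49.4; μ = α/κ = 39.2/49.4 = 0.794.

μ = 0.794, κ = 49.4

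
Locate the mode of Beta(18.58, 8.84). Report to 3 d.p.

0.692

The density x^(α−1)(1−x)^(β−1) is maximised at (α−1)/(α+β−2) = 17.58/25.42 = 0.692.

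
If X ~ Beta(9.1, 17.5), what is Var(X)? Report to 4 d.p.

μ = 9.1/26.6 = 0.342105; Var = μ(1−μ)/(α+β+1) = 0.2250693/27.6 = 0.0082.

0.0082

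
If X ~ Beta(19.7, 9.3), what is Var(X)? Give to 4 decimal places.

α+β = 29.0 and αβ = 183.21, so Var = αβ/[(α+β)²(α+β+1)] = 183.21/25230.000 = 0.0073.

0.0073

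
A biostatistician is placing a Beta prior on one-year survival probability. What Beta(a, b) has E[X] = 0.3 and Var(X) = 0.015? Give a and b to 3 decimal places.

a = 3.900, b = 9.100

Write ν = a+b; then a = μν and Var = μ(1−μ)/(ν+1).
ν = μ(1−μ)/Var − 1 = 0.21/0.015 − 1 = 13.0000.
a = 0.3·13.0000 = 3.900, b = 0.7·13.0000 = 9.100.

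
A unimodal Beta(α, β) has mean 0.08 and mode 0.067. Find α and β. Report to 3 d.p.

Let s = α+β. Mean gives α = μs = 0.08s; mode gives (α−1)/(s−2) = 0.067.
Substituting: 0.08s − 1 = 0.067(s−2) = 0.067s − 0.134, so 0.013s = 0.866 and s = 66.6154.
Then α = 0.08×66.6154 = 5.329 and β = s−α = 61.286.

α = 5.329, β = 61.286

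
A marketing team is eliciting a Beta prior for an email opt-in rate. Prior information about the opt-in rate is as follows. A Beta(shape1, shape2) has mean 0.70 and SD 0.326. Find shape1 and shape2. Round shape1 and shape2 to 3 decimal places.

shape1 = 0.683, shape2 = 0.293

Variance = 0.326² = 0.106276. The moment-matching identity shape1+shape2 = μ(1−μ)/Var − 1 gives
shape1+shape2 = 0.2100/0.106276 − 1 = 0.9760, so shape1 = μ·0.9760 = 0.683 and shape2 = (1−μ)·0.9760 = 0.293.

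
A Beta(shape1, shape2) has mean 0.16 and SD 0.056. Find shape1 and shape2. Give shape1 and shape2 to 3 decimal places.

σ² = 0.056² = 0.003136.
With s = shape1+shape2, Var = μ(1−μ)/(s+1), so s+1 = (0.16×0.84)/0.003136 = 42.8571 and s = 41.8571.
shape1 = μs = 6.697, shape2 = (1−μ)s = 35.160.

shape1 = 6.697, shape2 = 35.160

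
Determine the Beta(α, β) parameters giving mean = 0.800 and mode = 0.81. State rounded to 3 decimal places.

With s = α+β: μ = α/s and mode = (α−1)/(s−2). Eliminating α = μs,
μs − 1 = m(s−2) ⇒ s(μ−m) = 1−2m ⇒ s = -0.62/-0.010 = 62.0000.
So α = μs = 49.600, β = (1−μ)s = 12.400.

α = 49.600, β = 12.400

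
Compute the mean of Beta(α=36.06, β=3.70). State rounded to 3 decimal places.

E[X] = α/(α+β) = 36.06/39.76 = 0.907.

0.907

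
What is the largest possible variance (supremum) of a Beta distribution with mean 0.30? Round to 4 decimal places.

Var = μ(1−μ)/(α+β+1), which approaches μ(1−μ) as α+β → 0.
So the supremum is μ(1−μ) = 0.30×0.70 = 0.2100.

0.2100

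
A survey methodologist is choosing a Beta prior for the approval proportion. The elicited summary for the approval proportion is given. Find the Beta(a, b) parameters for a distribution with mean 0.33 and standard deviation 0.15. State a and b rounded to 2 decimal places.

a = 2.91, b = 5.91

Variance = 0.15² = 0.0225. The moment-matching identity a+b = μ(1−μ)/Var − 1 gives
a+b = 0.2211/0.0225 − 1 = 8.8267, so a = μ·8.8267 = 2.91 and b = (1−μ)·8.8267 = 5.91.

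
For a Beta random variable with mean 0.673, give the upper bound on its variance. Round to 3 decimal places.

0.220

For fixed mean μ the Beta variance is μ(1−μ)/(α+β+1), increasing as α+β decreases.
Its least upper bound (not attained) is μ(1−μ) = 0.673·0.327 = 0.220.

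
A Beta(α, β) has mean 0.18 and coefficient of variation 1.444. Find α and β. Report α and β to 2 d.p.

Var = (CV·μ)² = (1.444×0.18)² = 0.067558.
α+β = μ(1−μ)/Var − 1 = 0.1476/0.067558 − 1 = 1.1848.
Thus α = 0.18·1.1848 = 0.21 and β = 0.82·1.1848 = 0.97.

α = 0.21, β = 0.97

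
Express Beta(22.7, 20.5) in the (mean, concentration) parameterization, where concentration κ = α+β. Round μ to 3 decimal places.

κ = α+β = 22.7+20.5 = 43.2; μ = α/κ = 22.7/43.2 = 0.525.

μ = 0.525, κ = 43.2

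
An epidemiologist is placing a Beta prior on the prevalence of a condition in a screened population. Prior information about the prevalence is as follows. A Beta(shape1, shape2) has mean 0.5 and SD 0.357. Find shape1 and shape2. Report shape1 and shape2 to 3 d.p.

shape1 = 0.481, shape2 = 0.481

Variance = 0.357² = 0.127449. The moment-matching identity shape1+shape2 = μ(1−μ)/Var − 1 gives
shape1+shape2 = 0.25/0.127449 − 1 = 0.9616, so shape1 = μ·0.9616 = 0.481 and shape2 = (1−μ)·0.9616 = 0.481.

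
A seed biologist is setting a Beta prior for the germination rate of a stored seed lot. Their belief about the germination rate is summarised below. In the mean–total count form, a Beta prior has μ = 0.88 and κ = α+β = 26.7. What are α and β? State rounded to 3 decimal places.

α = 23.496, β = 3.204

α = μκ = 0.88×26.7 = 23.496 and β = (1−μ)κ = 0.12×26.7 = 3.204.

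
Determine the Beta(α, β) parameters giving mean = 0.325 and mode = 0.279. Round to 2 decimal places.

α = 3.12, β = 6.49

With s = α+β: μ = α/s and mode = (α−1)/(s−2). Eliminating α = μs,
μs − 1 = m(s−2) ⇒ s(μ−m) = 1−2m ⇒ s = 0.442/0.046 = 9.6087.
So α = μs = 3.12, β = (1−μ)s = 6.49.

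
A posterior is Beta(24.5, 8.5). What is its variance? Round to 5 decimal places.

0.00562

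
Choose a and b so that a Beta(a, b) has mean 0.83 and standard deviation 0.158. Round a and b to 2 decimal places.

σ² = 0.158² = 0.024964.
With s = a+b, Var = μ(1−μ)/(s+1), so s+1 = (0.83×0.17)/0.024964 = 5.6521 and s = 4.6521.
a = μs = 3.86, b = (1−μ)s = 0.79.

a = 3.86, b = 0.79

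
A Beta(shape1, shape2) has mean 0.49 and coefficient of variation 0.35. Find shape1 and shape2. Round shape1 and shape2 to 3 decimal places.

shape1 = 3.673, shape2 = 3.823

Var = (CV·μ)² = (0.35×0.49)² = 0.029412.
shape1+shape2 = μ(1−μ)/Var − 1 = 0.2499/0.029412 − 1 = 7.4965.
Thus shape1 = 0.49·7.4965 = 3.673 and shape2 = 0.51·7.4965 = 3.823.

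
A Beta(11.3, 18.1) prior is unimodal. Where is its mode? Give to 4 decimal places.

0.3759

The density x^(α−1)(1−x)^(β−1) is maximised at (α−1)/(α+β−2) = 10.3/27.4 = 0.3759.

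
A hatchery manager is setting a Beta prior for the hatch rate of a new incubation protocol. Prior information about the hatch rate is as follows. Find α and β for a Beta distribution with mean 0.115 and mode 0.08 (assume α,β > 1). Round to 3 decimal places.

α = 2.760, β = 21.240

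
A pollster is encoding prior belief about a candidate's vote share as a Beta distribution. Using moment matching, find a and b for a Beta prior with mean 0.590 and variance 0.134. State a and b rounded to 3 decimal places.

By moment matching, a+b = μ(1−μ)/σ² − 1 = (0.590·0.410)/0.134 − 1 = 1.8052 − 1 = 0.8052.
Since a/(a+b) = μ, a = 0.590·0.8052 = 0.475 and b = 0.410·0.8052 = 0.330.

a = 0.475, b = 0.330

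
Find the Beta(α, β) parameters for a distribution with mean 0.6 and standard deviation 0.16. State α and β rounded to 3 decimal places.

α = 5.025, β = 3.350

Variance = 0.16² = 0.0256. The moment-matching identity α+β = μ(1−μ)/Var − 1 gives
α+β = 0.24/0.0256 − 1 = 8.3750, so α = μ·8.3750 = 5.025 and β = (1−μ)·8.3750 = 3.350.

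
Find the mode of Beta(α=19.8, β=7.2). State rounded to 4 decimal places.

0.7520

The density x^(α−1)(1−x)^(β−1) is maximised at (α−1)/(α+β−2) = 18.8/25.0 = 0.7520.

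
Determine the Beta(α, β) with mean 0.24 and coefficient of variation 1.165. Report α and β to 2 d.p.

α = 0.32, β = 1.01

σ = CV·μ = 1.165×0.24 = 0.27960, so σ² = 0.078176.
s+1 = μ(1−μ)/σ² = 0.1824/0.078176 = 2.3332, so s = α+β = 1.3332.
α = μs = 0.32, β = (1−μ)s = 1.01.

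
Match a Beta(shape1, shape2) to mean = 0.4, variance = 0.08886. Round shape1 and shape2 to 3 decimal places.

Let s = shape1+shape2. The Beta variance is μ(1−μ)/(s+1).
So s+1 = μ(1−μ)/σ² = (0.4×0.6)/0.08886 = 0.24/0.08886 = 2.7009, giving s = 1.7009.
Then shape1 = μs = 0.4×1.7009 = 0.680 and shape2 = (1−μ)s = 0.6×1.7009 = 1.021.

shape1 = 0.680, shape2 = 1.021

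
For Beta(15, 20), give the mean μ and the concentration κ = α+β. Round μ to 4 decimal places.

μ = 0.4286, κ = 35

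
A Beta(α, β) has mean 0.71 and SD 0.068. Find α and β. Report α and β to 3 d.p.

α = 30.905, β = 12.623

Variance = 0.068² = 0.004624. The moment-matching identity α+β = μ(1−μ)/Var − 1 gives
α+β = 0.2059/0.004624 − 1 = 43.5285, so α = μ·43.5285 = 30.905 and β = (1−μ)·43.5285 = 12.623.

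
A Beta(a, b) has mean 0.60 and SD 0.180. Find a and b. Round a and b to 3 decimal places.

σ² = 0.180² = 0.032400.
With s = a+b, Var = μ(1−μ)/(s+1), so s+1 = (0.60×0.40)/0.032400 = 7.4074 and s = 6.4074.
a = μs = 3.844, b = (1−μ)s = 2.563.

a = 3.844, b = 2.563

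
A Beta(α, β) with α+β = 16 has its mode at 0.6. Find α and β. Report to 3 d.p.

For α,β>1 the mode is (α−1)/(α+β−2), so α = mode·(κ−2)+1 = 0.6×14+1 = 9.400.
And β = (1−mode)·(κ−2)+1 = 0.4×14+1 = 6.600.

α = 9.400, β = 6.600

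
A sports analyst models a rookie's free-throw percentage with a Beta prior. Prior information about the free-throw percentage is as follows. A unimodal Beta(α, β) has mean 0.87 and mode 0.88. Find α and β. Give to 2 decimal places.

With s = α+β: μ = α/s and mode = (α−1)/(s−2). Eliminating α = μs,
μs − 1 = m(s−2) ⇒ s(μ−m) = 1−2m ⇒ s = -0.76/-0.01 = 76.0000.
So α = μs = 66.12, β = (1−μ)s = 9.88.

α = 66.12, β = 9.88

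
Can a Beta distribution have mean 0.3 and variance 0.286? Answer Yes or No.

The Beta variance bound is σ² < μ(1−μ).
Here μ(1−μ) = 0.3×0.7 = 0.21, and 0.286 ≥ 0.21.

No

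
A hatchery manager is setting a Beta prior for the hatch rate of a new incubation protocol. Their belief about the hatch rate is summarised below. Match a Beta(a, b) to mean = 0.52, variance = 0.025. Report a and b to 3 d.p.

a = 4.672, b = 4.312

By moment matching, a+b = μ(1−μ)/σ² − 1 = (0.52·0.48)/0.025 − 1 = 9.9840 − 1 = 8.9840.
Since a/(a+b) = μ, a = 0.52·8.9840 = 4.672 and b = 0.48·8.9840 = 4.312.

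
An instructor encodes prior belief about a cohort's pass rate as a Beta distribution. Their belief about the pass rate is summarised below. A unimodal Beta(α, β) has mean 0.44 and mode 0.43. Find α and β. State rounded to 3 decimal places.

Let s = α+β. Mean gives α = μs = 0.44s; mode gives (α−1)/(s−2) = 0.43.
Substituting: 0.44s − 1 = 0.43(s−2) = 0.43s − 0.86, so 0.01s = 0.14 and s = 14.0000.
Then α = 0.44×14.0000 = 6.160 and β = s−α = 7.840.

α = 6.160, β = 7.840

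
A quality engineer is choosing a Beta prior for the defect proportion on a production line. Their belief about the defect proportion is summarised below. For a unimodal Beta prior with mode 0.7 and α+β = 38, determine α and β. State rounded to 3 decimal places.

Mode = (α−1)/(κ−2) with κ = α+β, so α−1 = 0.7·36 = 25.200.
α = 26.200; β = κ − α = 11.800.

α = 26.200, β = 11.800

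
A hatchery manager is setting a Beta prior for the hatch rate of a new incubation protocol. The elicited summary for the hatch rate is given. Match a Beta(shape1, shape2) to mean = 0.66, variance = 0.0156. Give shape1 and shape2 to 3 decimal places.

Let s = shape1+shape2. The Beta variance is μ(1−μ)/(s+1).
So s+1 = μ(1−μ)/σ² = (0.66×0.34)/0.0156 = 0.2244/0.0156 = 14.3846, giving s = 13.3846.
Then shape1 = μs = 0.66×13.3846 = 8.834 and shape2 = (1−μ)s = 0.34×13.3846 = 4.551.

shape1 = 8.834, shape2 = 4.551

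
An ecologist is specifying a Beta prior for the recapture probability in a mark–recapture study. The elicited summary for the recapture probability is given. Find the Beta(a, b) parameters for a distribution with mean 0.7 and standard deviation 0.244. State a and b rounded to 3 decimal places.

a = 1.769, b = 0.758

First σ² = 0.059536. Setting a = μn, b = (1−μ)n with n = a+b,
μ(1−μ)/(n+1) = 0.059536 ⇒ n+1 = 0.21/0.059536 = 3.5273 ⇒ n = 2.5273.
Hence a = 0.7×2.5273 = 1.769, b = 0.3×2.5273 = 0.758.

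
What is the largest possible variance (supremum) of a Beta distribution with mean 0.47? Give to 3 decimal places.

For fixed mean μ the Beta variance is μ(1−μ)/(α+β+1), increasing as α+β decreases.
Its least upper bound (not attained) is μ(1−μ) = 0.47·0.53 = 0.249.

0.249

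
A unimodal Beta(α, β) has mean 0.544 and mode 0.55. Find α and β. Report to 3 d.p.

Let s = α+β. Mean gives α = μs = 0.544s; mode gives (α−1)/(s−2) = 0.55.
Substituting: 0.544s − 1 = 0.55(s−2) = 0.55s − 1.10, so -0.006s = -0.10 and s = 16.6667.
Then α = 0.544×16.6667 = 9.067 and β = s−α = 7.600.

α = 9.067, β = 7.600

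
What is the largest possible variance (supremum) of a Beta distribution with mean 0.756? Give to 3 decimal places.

0.184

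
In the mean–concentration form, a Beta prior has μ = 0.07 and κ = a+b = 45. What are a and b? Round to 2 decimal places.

a = 3.15, b = 41.85

a = μκ = 0.07×45 = 3.15 and b = (1−μ)κ = 0.93×45 = 41.85.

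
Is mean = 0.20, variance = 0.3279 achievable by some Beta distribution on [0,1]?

The Beta variance bound is σ² < μ(1−μ).
Here μ(1−μ) = 0.20×0.80 = 0.1600, and 0.3279 ≥ 0.1600.

No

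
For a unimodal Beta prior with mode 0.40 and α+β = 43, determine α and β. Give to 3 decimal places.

α = 17.400, β = 25.600

Mode = (α−1)/(κ−2) with κ = α+β, so α−1 = 0.40·41 = 16.400.
α = 17.400; β = κ − α = 25.600.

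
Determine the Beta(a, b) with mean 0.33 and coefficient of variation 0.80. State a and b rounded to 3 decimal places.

a = 0.717, b = 1.455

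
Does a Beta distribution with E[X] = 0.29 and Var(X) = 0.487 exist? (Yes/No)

No

The Beta variance bound is σ² < μ(1−μ).
Here μ(1−μ) = 0.29×0.71 = 0.2059, and 0.487 ≥ 0.2059.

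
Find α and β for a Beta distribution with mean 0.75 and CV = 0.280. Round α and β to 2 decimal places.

σ = CV·μ = 0.280×0.75 = 0.21000, so σ² = 0.044100.
s+1 = μ(1−μ)/σ² = 0.1875/0.044100 = 4.2517, so s = α+β = 3.2517.
α = μs = 2.44, β = (1−μ)s = 0.81.

α = 2.44, β = 0.81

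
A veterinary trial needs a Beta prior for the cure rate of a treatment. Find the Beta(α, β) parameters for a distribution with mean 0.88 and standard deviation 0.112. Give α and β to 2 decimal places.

σ² = 0.112² = 0.012544.
With s = α+β, Var = μ(1−μ)/(s+1), so s+1 = (0.88×0.12)/0.012544 = 8.4184 and s = 7.4184.
α = μs = 6.53, β = (1−μ)s = 0.89.

α = 6.53, β = 0.89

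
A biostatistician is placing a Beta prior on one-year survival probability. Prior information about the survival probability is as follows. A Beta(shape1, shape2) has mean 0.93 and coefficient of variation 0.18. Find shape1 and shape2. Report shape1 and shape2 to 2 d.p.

shape1 = 1.23, shape2 = 0.09

σ = CV·μ = 0.18×0.93 = 0.16740, so σ² = 0.028023.
s+1 = μ(1−μ)/σ² = 0.0651/0.028023 = 2.3231, so s = shape1+shape2 = 1.3231.
shape1 = μs = 1.23, shape2 = (1−μ)s = 0.09.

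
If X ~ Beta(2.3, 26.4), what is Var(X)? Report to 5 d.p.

0.00248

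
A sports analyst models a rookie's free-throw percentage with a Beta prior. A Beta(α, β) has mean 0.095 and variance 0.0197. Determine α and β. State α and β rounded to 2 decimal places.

α = 0.32, β = 3.04

Write ν = α+β; then α = μν and Var = μ(1−μ)/(ν+1).
ν = μ(1−μ)/Var − 1 = 0.085975/0.0197 − 1 = 3.3642.
α = 0.095·3.3642 = 0.32, β = 0.905·3.3642 = 3.04.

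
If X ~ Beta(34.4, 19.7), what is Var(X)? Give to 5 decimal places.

Var = αβ/[(α+β)²(α+β+1)] = (34.4×19.7)/(54.1²×55.1) = 677.68/161267.231 = 0.00420.

0.00420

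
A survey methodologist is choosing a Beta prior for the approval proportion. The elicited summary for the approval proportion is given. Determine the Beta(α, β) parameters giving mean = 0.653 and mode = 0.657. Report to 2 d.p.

Let s = α+β. Mean gives α = μs = 0.653s; mode gives (α−1)/(s−2) = 0.657.
Substituting: 0.653s − 1 = 0.657(s−2) = 0.657s − 1.314, so -0.004s = -0.314 and s = 78.5000.
Then α = 0.653×78.5000 = 51.26 and β = s−α = 27.24.

α = 51.26, β = 27.24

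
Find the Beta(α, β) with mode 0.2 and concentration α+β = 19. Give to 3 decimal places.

α = 4.400, β = 14.600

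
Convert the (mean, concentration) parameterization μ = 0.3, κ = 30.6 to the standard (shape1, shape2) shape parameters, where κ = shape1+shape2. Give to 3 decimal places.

shape1 = 9.180, shape2 = 21.420

shape1 = μκ = 0.3×30.6 = 9.180 and shape2 = (1−μ)κ = 0.7×30.6 = 21.420.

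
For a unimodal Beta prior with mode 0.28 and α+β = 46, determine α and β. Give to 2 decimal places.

α = 13.32, β = 32.68

For α,β>1 the mode is (α−1)/(α+β−2), so α = mode·(κ−2)+1 = 0.28×44+1 = 13.32.
And β = (1−mode)·(κ−2)+1 = 0.72×44+1 = 32.68.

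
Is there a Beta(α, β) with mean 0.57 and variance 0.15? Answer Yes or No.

Yes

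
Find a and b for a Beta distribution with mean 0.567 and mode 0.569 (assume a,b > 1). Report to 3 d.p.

With s = a+b: μ = a/s and mode = (a−1)/(s−2). Eliminating a = μs,
μs − 1 = m(s−2) ⇒ s(μ−m) = 1−2m ⇒ s = -0.138/-0.002 = 69.0000.
So a = μs = 39.123, b = (1−μ)s = 29.877.

a = 39.123, b = 29.877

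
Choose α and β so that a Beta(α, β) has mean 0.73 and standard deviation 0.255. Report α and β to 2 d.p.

First σ² = 0.065025. Setting α = μn, β = (1−μ)n with n = α+β,
μ(1−μ)/(n+1) = 0.065025 ⇒ n+1 = 0.1971/0.065025 = 3.0311 ⇒ n = 2.0311.
Hence α = 0.73×2.0311 = 1.48, β = 0.27×2.0311 = 0.55.

α = 1.48, β = 0.55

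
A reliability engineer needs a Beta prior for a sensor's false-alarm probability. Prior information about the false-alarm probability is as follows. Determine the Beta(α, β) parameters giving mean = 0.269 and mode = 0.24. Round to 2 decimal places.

With s = α+β: μ = α/s and mode = (α−1)/(s−2). Eliminating α = μs,
μs − 1 = m(s−2) ⇒ s(μ−m) = 1−2m ⇒ s = 0.52/0.029 = 17.9310.
So α = μs = 4.82, β = (1−μ)s = 13.11.

α = 4.82, β = 13.11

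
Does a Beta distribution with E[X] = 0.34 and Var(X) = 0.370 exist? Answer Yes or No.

No

The Beta variance bound is σ² < μ(1−μ).
Here μ(1−μ) = 0.34×0.66 = 0.2244, and 0.370 ≥ 0.2244.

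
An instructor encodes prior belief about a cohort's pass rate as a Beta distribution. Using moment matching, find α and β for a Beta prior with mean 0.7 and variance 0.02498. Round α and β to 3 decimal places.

α = 5.185, β = 2.222

Let s = α+β. The Beta variance is μ(1−μ)/(s+1).
So s+1 = μ(1−μ)/σ² = (0.7×0.3)/0.02498 = 0.21/0.02498 = 8.4067, giving s = 7.4067.
Then α = μs = 0.7×7.4067 = 5.185 and β = (1−μ)s = 0.3×7.4067 = 2.222.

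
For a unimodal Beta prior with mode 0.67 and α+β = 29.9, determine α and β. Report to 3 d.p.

Mode = (α−1)/(κ−2) with κ = α+β, so α−1 = 0.67·27.9 = 18.693.
α = 19.693; β = κ − α = 10.207.

α = 19.693, β = 10.207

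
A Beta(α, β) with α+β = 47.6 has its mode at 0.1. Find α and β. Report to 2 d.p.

For α,β>1 the mode is (α−1)/(α+β−2), so α = mode·(κ−2)+1 = 0.1×45.6+1 = 5.56.
And β = (1−mode)·(κ−2)+1 = 0.9×45.6+1 = 42.04.

α = 5.56, β = 42.04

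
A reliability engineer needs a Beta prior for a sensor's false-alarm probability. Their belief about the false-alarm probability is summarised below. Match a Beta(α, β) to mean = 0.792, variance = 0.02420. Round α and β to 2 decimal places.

Write ν = α+β; then α = μν and Var = μ(1−μ)/(ν+1).
ν = μ(1−μ)/Var − 1 = 0.164736/0.02420 − 1 = 5.8073.
α = 0.792·5.8073 = 4.60, β = 0.208·5.8073 = 1.21.

α = 4.60, β = 1.21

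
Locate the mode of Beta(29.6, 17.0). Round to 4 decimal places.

With α,β > 1, mode = (α−1)/(α+β−2) = 28.6/44.6 = 0.6413.

0.6413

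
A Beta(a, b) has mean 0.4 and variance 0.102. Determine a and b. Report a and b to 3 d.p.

a = 0.541, b = 0.812

Write ν = a+b; then a = μν and Var = μ(1−μ)/(ν+1).
ν = μ(1−μ)/Var − 1 = 0.24/0.102 − 1 = 1.3529.
a = 0.4·1.3529 = 0.541, b = 0.6·1.3529 = 0.812.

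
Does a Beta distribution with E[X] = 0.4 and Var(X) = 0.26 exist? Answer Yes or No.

The Beta variance bound is σ² < μ(1−μ).
Here μ(1−μ) = 0.4×0.6 = 0.24, and 0.26 ≥ 0.24.

No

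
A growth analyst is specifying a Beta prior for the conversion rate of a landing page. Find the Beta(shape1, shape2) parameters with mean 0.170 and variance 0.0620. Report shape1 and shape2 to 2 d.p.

shape1 = 0.22, shape2 = 1.06

Let s = shape1+shape2. The Beta variance is μ(1−μ)/(s+1).
So s+1 = μ(1−μ)/σ² = (0.170×0.830)/0.0620 = 0.141100/0.0620 = 2.2758, giving s = 1.2758.
Then shape1 = μs = 0.170×1.2758 = 0.22 and shape2 = (1−μ)s = 0.830×1.2758 = 1.06.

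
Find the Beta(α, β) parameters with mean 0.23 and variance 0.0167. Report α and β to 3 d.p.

α = 2.209, β = 7.396

By moment matching, α+β = μ(1−μ)/σ² − 1 = (0.23·0.77)/0.0167 − 1 = 10.6048 − 1 = 9.6048.
Since α/(α+β) = μ, α = 0.23·9.6048 = 2.209 and β = 0.77·9.6048 = 7.396.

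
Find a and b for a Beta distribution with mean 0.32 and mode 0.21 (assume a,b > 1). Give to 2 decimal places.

a = 1.69, b = 3.59

With s = a+b: μ = a/s and mode = (a−1)/(s−2). Eliminating a = μs,
μs − 1 = m(s−2) ⇒ s(μ−m) = 1−2m ⇒ s = 0.58/0.11 = 5.2727.
So a = μs = 1.69, b = (1−μ)s = 3.59.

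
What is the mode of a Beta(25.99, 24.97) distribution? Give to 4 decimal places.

0.5104

The density x^(α−1)(1−x)^(β−1) is maximised at (α−1)/(α+β−2) = 24.99/48.96 = 0.5104.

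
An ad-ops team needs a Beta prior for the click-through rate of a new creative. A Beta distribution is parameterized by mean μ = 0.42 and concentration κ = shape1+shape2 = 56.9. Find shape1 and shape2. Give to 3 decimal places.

shape1 = 23.898, shape2 = 33.002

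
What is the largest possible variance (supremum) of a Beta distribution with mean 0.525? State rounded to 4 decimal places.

0.2494

For fixed mean μ the Beta variance is μ(1−μ)/(α+β+1), increasing as α+β decreases.
Its least upper bound (not attained) is μ(1−μ) = 0.525·0.475 = 0.2494.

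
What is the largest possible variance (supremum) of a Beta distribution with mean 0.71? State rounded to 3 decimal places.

For fixed mean μ the Beta variance is μ(1−μ)/(α+β+1), increasing as α+β decreases.
Its least upper bound (not attained) is μ(1−μ) = 0.71·0.29 = 0.206.

0.206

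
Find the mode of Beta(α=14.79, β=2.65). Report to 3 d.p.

0.893

With α,β > 1, mode = (α−1)/(α+β−2) = 13.79/15.44 = 0.893.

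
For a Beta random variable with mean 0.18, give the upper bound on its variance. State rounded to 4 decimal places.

0.1476

For fixed mean μ the Beta variance is μ(1−μ)/(α+β+1), increasing as α+β decreases.
Its least upper bound (not attained) is μ(1−μ) = 0.18·0.82 = 0.1476.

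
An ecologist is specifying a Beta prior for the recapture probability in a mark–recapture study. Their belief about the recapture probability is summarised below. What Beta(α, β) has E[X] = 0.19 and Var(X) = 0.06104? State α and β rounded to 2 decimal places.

α = 0.29, β = 1.23

Write ν = α+β; then α = μν and Var = μ(1−μ)/(ν+1).
ν = μ(1−μ)/Var − 1 = 0.1539/0.06104 − 1 = 1.5213.
α = 0.19·1.5213 = 0.29, β = 0.81·1.5213 = 1.23.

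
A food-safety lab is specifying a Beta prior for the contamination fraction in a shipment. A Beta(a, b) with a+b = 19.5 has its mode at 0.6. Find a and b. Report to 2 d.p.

a = 11.50, b = 8.00

Mode = (a−1)/(κ−2) with κ = a+b, so a−1 = 0.6·17.5 = 10.50.
a = 11.50; b = κ − a = 8.00.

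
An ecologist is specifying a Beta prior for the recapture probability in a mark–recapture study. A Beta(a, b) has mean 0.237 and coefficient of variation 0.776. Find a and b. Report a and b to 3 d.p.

a = 1.030, b = 3.316

σ = CV·μ = 0.776×0.237 = 0.18391, so σ² = 0.033824.
s+1 = μ(1−μ)/σ² = 0.180831/0.033824 = 5.3463, so s = a+b = 4.3463.
a = μs = 1.030, b = (1−μ)s = 3.316.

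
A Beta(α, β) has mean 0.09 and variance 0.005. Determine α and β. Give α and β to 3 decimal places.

Let s = α+β. The Beta variance is μ(1−μ)/(s+1).
So s+1 = μ(1−μ)/σ² = (0.09×0.91)/0.005 = 0.0819/0.005 = 16.3800, giving s = 15.3800.
Then α = μs = 0.09×15.3800 = 1.384 and β = (1−μ)s = 0.91×15.3800 = 13.996.

α = 1.384, β = 13.996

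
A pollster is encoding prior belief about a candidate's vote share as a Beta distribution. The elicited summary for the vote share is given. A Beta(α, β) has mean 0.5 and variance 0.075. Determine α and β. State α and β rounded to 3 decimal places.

α = 1.167, β = 1.167

Write ν = α+β; then α = μν and Var = μ(1−μ)/(ν+1).
ν = μ(1−μ)/Var − 1 = 0.25/0.075 − 1 = 2.3333.
α = 0.5·2.3333 = 1.167, β = 0.5·2.3333 = 1.167.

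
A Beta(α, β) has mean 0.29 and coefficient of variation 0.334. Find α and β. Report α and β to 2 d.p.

σ = CV·μ = 0.334×0.29 = 0.09686, so σ² = 0.009382.
s+1 = μ(1−μ)/σ² = 0.2059/0.009382 = 21.9466, so s = α+β = 20.9466.
α = μs = 6.07, β = (1−μ)s = 14.87.

α = 6.07, β = 14.87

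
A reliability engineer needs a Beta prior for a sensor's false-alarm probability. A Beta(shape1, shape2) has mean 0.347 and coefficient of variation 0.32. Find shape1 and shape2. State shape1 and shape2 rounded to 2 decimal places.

shape1 = 6.03, shape2 = 11.35

σ = CV·μ = 0.32×0.347 = 0.11104, so σ² = 0.012330.
s+1 = μ(1−μ)/σ² = 0.226591/0.012330 = 18.3774, so s = shape1+shape2 = 17.3774.
shape1 = μs = 6.03, shape2 = (1−μ)s = 11.35.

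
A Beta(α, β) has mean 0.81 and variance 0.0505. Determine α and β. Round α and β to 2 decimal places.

α = 1.66, β = 0.39

Write ν = α+β; then α = μν and Var = μ(1−μ)/(ν+1).
ν = μ(1−μ)/Var − 1 = 0.1539/0.0505 − 1 = 2.0475.
α = 0.81·2.0475 = 1.66, β = 0.19·2.0475 = 0.39.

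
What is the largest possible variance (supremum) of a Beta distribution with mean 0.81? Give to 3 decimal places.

0.154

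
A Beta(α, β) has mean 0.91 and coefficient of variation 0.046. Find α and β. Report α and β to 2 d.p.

α = 41.62, β = 4.12

σ = CV·μ = 0.046×0.91 = 0.04186, so σ² = 0.001752.
s+1 = μ(1−μ)/σ² = 0.0819/0.001752 = 46.7396, so s = α+β = 45.7396.
α = μs = 41.62, β = (1−μ)s = 4.12.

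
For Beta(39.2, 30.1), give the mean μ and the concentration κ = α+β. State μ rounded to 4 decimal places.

κ = α+β = 39.2+30.1 = 69.3; μ = α/κ = 39.2/69.3 = 0.5657.

μ = 0.5657, κ = 69.3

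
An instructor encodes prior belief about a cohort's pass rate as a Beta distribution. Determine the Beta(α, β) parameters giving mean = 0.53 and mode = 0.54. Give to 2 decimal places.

α = 4.24, β = 3.76

Let s = α+β. Mean gives α = μs = 0.53s; mode gives (α−1)/(s−2) = 0.54.
Substituting: 0.53s − 1 = 0.54(s−2) = 0.54s − 1.08, so -0.01s = -0.08 and s = 8.0000.
Then α = 0.53×8.0000 = 4.24 and β = s−α = 3.76.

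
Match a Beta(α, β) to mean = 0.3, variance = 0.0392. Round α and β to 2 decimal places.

α = 1.31, β = 3.05

Write ν = α+β; then α = μν and Var = μ(1−μ)/(ν+1).
ν = μ(1−μ)/Var − 1 = 0.21/0.0392 − 1 = 4.3571.
α = 0.3·4.3571 = 1.31, β = 0.7·4.3571 = 3.05.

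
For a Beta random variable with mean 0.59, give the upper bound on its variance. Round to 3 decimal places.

0.242

For fixed mean μ the Beta variance is μ(1−μ)/(α+β+1), increasing as α+β decreases.
Its least upper bound (not attained) is μ(1−μ) = 0.59·0.41 = 0.242.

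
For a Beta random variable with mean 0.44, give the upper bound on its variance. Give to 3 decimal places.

0.246

For fixed mean μ the Beta variance is μ(1−μ)/(α+β+1), increasing as α+β decreases.
Its least upper bound (not attained) is μ(1−μ) = 0.44·0.56 = 0.246.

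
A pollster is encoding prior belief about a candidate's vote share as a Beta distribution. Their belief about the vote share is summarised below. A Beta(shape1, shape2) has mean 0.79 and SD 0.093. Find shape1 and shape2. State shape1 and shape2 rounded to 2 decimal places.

σ² = 0.093² = 0.008649.
With s = shape1+shape2, Var = μ(1−μ)/(s+1), so s+1 = (0.79×0.21)/0.008649 = 19.1814 and s = 18.1814.
shape1 = μs = 14.36, shape2 = (1−μ)s = 3.82.

shape1 = 14.36, shape2 = 3.82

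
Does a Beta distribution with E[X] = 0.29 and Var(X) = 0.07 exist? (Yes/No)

Yes

A Beta with mean μ has variance μ(1−μ)/(α+β+1) < μ(1−μ).
Here μ(1−μ) = 0.29×0.71 = 0.2059, and 0.07 < 0.2059.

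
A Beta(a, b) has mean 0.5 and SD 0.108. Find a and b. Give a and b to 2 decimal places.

σ² = 0.108² = 0.011664.
With s = a+b, Var = μ(1−μ)/(s+1), so s+1 = (0.5×0.5)/0.011664 = 21.4335 and s = 20.4335.
a = μs = 10.22, b = (1−μ)s = 10.22.

a = 10.22, b = 10.22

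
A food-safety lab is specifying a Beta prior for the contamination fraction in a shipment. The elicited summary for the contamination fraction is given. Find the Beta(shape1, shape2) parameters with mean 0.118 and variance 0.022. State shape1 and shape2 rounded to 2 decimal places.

Write ν = shape1+shape2; then shape1 = μν and Var = μ(1−μ)/(ν+1).
ν = μ(1−μ)/Var − 1 = 0.104076/0.022 − 1 = 3.7307.
shape1 = 0.118·3.7307 = 0.44, shape2 = 0.882·3.7307 = 3.29.

shape1 = 0.44, shape2 = 3.29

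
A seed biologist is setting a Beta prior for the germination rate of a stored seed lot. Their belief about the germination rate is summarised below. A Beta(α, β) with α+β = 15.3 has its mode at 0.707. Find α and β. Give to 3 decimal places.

α = 10.403, β = 4.897

For α,β>1 the mode is (α−1)/(α+β−2), so α = mode·(κ−2)+1 = 0.707×13.3+1 = 10.403.
And β = (1−mode)·(κ−2)+1 = 0.293×13.3+1 = 4.897.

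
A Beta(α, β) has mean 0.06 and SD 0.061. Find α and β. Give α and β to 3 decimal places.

α = 0.849, β = 13.308

First σ² = 0.003721. Setting α = μn, β = (1−μ)n with n = α+β,
μ(1−μ)/(n+1) = 0.003721 ⇒ n+1 = 0.0564/0.003721 = 15.1572 ⇒ n = 14.1572.
Hence α = 0.06×14.1572 = 0.849, β = 0.94×14.1572 = 13.308.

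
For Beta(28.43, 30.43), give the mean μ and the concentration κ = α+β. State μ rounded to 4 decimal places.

μ = 0.4830, κ = 58.86

κ = α+β = 28.43+30.43 = 58.86; μ = α/κ = 28.43/58.86 = 0.4830.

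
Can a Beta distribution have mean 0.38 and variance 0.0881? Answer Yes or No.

A Beta with mean μ has variance μ(1−μ)/(α+β+1) < μ(1−μ).
Here μ(1−μ) = 0.38×0.62 = 0.2356, and 0.0881 < 0.2356.

Yes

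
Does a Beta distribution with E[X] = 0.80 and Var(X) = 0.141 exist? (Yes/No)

Yes

For any Beta, Var(X) < E[X]·(1−E[X]).
Here μ(1−μ) = 0.80×0.20 = 0.1600, and 0.141 < 0.1600.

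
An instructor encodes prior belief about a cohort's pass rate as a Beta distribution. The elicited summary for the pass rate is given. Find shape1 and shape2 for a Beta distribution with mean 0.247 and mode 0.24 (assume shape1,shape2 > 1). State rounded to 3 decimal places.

With s = shape1+shape2: μ = shape1/s and mode = (shape1−1)/(s−2). Eliminating shape1 = μs,
μs − 1 = m(s−2) ⇒ s(μ−m) = 1−2m ⇒ s = 0.52/0.007 = 74.2857.
So shape1 = μs = 18.349, shape2 = (1−μ)s = 55.937.

shape1 = 18.349, shape2 = 55.937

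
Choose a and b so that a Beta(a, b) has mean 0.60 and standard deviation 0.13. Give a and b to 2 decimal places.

First σ² = 0.0169. Setting a = μn, b = (1−μ)n with n = a+b,
μ(1−μ)/(n+1) = 0.0169 ⇒ n+1 = 0.2400/0.0169 = 14.2012 ⇒ n = 13.2012.
Hence a = 0.60×13.2012 = 7.92, b = 0.40×13.2012 = 5.28.

a = 7.92, b = 5.28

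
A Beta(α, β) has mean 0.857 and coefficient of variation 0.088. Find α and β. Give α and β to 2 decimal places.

α = 17.61, β = 2.94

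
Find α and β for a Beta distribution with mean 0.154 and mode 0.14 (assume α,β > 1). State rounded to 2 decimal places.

Let s = α+β. Mean gives α = μs = 0.154s; mode gives (α−1)/(s−2) = 0.14.
Substituting: 0.154s − 1 = 0.14(s−2) = 0.14s − 0.28, so 0.014s = 0.72 and s = 51.4286.
Then α = 0.154×51.4286 = 7.92 and β = s−α = 43.51.

α = 7.92, β = 43.51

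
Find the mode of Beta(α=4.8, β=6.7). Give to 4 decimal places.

With α,β > 1, mode = (α−1)/(α+β−2) = 3.8/9.5 = 0.4000.

0.4000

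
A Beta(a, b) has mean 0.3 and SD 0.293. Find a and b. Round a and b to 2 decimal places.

Variance = 0.293² = 0.085849. The moment-matching identity a+b = μ(1−μ)/Var − 1 gives
a+b = 0.21/0.085849 − 1 = 1.4462, so a = μ·1.4462 = 0.43 and b = (1−μ)·1.4462 = 1.01.

a = 0.43, b = 1.01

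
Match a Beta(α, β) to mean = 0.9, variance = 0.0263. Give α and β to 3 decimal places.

α = 2.180, β = 0.242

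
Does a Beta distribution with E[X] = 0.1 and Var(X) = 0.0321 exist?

Yes

The Beta variance bound is σ² < μ(1−μ).
Here μ(1−μ) = 0.1×0.9 = 0.09, and 0.0321 < 0.09.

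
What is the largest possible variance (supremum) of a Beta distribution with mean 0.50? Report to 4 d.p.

Var = μ(1−μ)/(α+β+1), which approaches μ(1−μ) as α+β → 0.
So the supremum is μ(1−μ) = 0.50×0.50 = 0.2500.

0.2500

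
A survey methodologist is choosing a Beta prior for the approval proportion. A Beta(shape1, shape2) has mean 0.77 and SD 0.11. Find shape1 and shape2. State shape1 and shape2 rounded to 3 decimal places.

shape1 = 10.500, shape2 = 3.136

First σ² = 0.0121. Setting shape1 = μn, shape2 = (1−μ)n with n = shape1+shape2,
μ(1−μ)/(n+1) = 0.0121 ⇒ n+1 = 0.1771/0.0121 = 14.6364 ⇒ n = 13.6364.
Hence shape1 = 0.77×13.6364 = 10.500, shape2 = 0.23×13.6364 = 3.136.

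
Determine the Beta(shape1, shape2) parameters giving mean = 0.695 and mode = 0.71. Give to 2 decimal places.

shape1 = 19.46, shape2 = 8.54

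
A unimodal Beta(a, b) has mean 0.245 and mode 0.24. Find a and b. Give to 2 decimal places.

a = 25.48, b = 78.52

With s = a+b: μ = a/s and mode = (a−1)/(s−2). Eliminating a = μs,
μs − 1 = m(s−2) ⇒ s(μ−m) = 1−2m ⇒ s = 0.52/0.005 = 104.0000.
So a = μs = 25.48, b = (1−μ)s = 78.52.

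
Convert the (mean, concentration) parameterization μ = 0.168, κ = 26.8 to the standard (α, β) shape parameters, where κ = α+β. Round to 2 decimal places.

Split κ in proportion μ : (1−μ): α = 0.168·26.8 = 4.50, β = 26.8 − 4.50 = 22.30.

α = 4.50, β = 22.30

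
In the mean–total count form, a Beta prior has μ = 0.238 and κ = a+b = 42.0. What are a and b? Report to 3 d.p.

a = 9.996, b = 32.004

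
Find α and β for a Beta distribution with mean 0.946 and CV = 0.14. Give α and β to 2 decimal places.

α = 1.81, β = 0.10

Var = (CV·μ)² = (0.14×0.946)² = 0.017540.
α+β = μ(1−μ)/Var − 1 = 0.051084/0.017540 − 1 = 1.9124.
Thus α = 0.946·1.9124 = 1.81 and β = 0.054·1.9124 = 0.10.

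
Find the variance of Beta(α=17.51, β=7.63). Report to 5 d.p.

μ = 17.51/25.14 = 0.696500; Var = μ(1−μ)/(α+β+1) = 0.2113879/26.14 = 0.00809.

0.00809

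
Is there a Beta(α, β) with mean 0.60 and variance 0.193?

Yes

A Beta with mean μ has variance μ(1−μ)/(α+β+1) < μ(1−μ).
Here μ(1−μ) = 0.60×0.40 = 0.2400, and 0.193 < 0.2400.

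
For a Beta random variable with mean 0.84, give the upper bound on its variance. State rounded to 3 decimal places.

Var = μ(1−μ)/(α+β+1), which approaches μ(1−μ) as α+β → 0.
So the supremum is μ(1−μ) = 0.84×0.16 = 0.134.

0.134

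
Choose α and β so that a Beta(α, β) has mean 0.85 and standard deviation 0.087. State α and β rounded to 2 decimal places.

α = 13.47, β = 2.38

Variance = 0.087² = 0.007569. The moment-matching identity α+β = μ(1−μ)/Var − 1 gives
α+β = 0.1275/0.007569 − 1 = 15.8450, so α = μ·15.8450 = 13.47 and β = (1−μ)·15.8450 = 2.38.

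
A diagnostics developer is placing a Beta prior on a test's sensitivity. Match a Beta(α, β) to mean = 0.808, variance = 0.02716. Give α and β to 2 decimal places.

Write ν = α+β; then α = μν and Var = μ(1−μ)/(ν+1).
ν = μ(1−μ)/Var − 1 = 0.155136/0.02716 − 1 = 4.7119.
α = 0.808·4.7119 = 3.81, β = 0.192·4.7119 = 0.90.

α = 3.81, β = 0.90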